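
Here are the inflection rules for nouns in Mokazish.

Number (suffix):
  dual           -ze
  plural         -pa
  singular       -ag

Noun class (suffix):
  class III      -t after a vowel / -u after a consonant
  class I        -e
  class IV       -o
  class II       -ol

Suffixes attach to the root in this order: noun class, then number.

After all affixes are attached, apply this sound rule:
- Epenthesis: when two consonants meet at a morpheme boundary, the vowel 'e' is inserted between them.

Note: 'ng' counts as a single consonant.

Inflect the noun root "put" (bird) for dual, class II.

Attach noun class class II -ol → putol.
Attach number dual -ze → putolze.
Apply epenthesis: putolze → putoleze.

putoleze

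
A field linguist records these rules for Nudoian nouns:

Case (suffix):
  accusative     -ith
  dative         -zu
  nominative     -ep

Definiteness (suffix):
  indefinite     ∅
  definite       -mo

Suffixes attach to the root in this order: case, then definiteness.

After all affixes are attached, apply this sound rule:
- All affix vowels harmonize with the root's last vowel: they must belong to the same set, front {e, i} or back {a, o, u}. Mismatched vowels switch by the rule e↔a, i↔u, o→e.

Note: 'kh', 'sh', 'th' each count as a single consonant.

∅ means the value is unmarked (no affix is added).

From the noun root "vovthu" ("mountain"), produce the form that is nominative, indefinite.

vovthuap

Attach case nominative -ep → vovthuep.
definiteness = indefinite: zero marking, form stays vovthuep.
Apply vowel harmony: vovthuep → vovthuap.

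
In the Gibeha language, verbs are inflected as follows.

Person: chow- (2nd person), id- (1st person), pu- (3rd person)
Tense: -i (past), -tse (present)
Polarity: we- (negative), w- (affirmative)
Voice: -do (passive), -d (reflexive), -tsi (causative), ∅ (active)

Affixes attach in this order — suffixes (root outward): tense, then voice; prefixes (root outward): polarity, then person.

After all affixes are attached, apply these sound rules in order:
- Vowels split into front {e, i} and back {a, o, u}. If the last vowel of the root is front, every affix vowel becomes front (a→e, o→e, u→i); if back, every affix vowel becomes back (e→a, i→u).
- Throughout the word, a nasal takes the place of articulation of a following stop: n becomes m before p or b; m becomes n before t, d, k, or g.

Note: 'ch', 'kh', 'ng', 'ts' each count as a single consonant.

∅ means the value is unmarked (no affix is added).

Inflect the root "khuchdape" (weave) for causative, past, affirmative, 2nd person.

chewwkhuchdapeitsi

Attach polarity affirmative w- → wkhuchdape.
Attach tense past -i → wkhuchdapei.
Attach voice causative -tsi → wkhuchdapeitsi.
Attach person 2nd person chow- → chowwkhuchdapeitsi.
Apply vowel harmony: chowwkhuchdapeitsi → chewwkhuchdapeitsi.
Nasal assimilation: no change.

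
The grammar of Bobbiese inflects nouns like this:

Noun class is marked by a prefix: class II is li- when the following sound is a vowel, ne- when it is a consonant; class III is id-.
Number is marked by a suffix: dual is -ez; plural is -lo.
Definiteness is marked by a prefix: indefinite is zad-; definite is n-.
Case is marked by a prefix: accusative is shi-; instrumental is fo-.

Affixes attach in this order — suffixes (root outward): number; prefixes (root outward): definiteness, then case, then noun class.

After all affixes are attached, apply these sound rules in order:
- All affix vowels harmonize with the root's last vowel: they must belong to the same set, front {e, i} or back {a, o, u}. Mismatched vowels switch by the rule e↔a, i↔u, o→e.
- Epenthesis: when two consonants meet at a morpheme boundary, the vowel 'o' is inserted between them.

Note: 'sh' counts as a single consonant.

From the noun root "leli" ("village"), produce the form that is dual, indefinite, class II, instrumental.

Attach number dual -ez → leliez.
Attach definiteness indefinite zad- → zadleliez.
Attach case instrumental fo- → fozadleliez.
Attach noun class class II ne- (before consonant 'f') → nefozadleliez.
Apply vowel harmony: nefozadleliez → nefezedleliez.
Apply epenthesis: nefezedleliez → nefezedoleliez.

nefezedoleliez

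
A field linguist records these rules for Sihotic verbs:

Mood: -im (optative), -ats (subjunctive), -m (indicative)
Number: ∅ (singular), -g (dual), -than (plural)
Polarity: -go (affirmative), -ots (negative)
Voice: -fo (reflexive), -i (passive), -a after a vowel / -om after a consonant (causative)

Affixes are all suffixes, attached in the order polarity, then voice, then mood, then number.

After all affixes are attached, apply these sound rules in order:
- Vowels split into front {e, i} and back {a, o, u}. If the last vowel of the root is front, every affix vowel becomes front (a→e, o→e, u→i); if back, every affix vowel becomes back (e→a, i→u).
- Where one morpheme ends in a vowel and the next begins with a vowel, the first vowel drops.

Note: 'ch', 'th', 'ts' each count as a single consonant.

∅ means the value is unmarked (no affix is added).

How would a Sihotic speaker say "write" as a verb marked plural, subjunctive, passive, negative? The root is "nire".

niretsetsthen

Attach polarity negative -ots → nireots.
Attach voice passive -i → nireotsi.
Attach mood subjunctive -ats → nireotsiats.
Attach number plural -than → nireotsiatsthan.
Apply vowel harmony: nireotsiatsthan → nireetsietsthen.
Apply vowel deletion: nireetsietsthen → niretsetsthen.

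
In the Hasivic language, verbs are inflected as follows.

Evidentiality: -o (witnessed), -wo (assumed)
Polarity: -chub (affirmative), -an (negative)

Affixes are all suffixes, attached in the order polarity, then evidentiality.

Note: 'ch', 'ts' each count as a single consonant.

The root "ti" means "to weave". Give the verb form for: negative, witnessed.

tiano

Attach polarity negative -an → tian.
Attach evidentiality witnessed -o → tiano.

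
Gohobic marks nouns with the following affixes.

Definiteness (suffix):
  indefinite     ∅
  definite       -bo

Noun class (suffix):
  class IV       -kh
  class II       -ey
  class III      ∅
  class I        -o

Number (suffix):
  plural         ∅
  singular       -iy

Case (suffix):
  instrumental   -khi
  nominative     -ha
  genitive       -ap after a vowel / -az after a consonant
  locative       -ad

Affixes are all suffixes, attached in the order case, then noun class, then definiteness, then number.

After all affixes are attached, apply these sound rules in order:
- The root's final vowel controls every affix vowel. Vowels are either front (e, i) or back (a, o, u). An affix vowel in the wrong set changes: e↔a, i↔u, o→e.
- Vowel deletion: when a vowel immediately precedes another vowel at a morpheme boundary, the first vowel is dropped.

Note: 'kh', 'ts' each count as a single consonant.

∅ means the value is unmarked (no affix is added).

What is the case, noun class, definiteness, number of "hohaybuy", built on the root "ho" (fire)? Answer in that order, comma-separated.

Segment: ho-ha-ey-bo-iy.
case: -ha → nominative.
noun class: -ey → class II.
definiteness: -bo → definite.
number: -iy → singular.

nominative, class II, definite, singular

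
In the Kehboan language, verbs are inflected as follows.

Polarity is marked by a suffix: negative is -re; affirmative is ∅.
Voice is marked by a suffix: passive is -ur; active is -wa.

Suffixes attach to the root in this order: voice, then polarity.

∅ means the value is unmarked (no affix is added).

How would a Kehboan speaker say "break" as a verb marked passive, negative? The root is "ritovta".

ritovtaurre

Attach voice passive -ur → ritovtaur.
Attach polarity negative -re → ritovtaurre.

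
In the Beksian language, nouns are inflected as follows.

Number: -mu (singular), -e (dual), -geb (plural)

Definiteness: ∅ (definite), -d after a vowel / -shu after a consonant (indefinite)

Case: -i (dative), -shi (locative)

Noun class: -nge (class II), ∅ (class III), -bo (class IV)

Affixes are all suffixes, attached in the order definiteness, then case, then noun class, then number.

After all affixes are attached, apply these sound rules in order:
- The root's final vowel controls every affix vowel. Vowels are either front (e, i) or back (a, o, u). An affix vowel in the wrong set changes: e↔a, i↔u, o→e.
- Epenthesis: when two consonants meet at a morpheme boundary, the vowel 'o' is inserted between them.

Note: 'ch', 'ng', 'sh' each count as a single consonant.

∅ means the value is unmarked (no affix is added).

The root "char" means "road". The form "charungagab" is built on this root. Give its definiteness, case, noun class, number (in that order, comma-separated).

definite, dative, class II, plural

Segment: char-i-nge-geb.
definiteness: ∅ → definite.
case: -i → dative.
noun class: -nge → class II.
number: -geb → plural.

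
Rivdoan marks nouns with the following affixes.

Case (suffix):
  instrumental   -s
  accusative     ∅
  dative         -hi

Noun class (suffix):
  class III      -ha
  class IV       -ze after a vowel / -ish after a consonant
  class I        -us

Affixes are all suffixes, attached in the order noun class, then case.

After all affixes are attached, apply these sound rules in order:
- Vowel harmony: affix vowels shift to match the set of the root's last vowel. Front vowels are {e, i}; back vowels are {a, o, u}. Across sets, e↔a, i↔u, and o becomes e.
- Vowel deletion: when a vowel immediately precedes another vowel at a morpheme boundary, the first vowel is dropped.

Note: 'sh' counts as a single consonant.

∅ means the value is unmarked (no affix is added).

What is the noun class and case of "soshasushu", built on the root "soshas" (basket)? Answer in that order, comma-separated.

Segment: soshas-us-hi.
noun class: -us → class I.
case: -hi → dative.

class I, dative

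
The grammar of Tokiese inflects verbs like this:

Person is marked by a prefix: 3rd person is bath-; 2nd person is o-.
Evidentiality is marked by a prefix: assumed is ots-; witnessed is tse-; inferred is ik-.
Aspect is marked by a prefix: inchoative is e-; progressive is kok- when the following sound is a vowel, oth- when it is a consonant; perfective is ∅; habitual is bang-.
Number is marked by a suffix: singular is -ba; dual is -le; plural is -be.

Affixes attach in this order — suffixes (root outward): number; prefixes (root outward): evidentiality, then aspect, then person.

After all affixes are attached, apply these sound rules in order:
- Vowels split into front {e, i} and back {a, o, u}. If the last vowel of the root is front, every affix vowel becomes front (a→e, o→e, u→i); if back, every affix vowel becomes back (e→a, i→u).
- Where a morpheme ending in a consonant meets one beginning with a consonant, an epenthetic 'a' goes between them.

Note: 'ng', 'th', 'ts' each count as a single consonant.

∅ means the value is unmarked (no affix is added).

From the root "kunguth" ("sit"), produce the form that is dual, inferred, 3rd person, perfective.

bathukakunguthala

Attach evidentiality inferred ik- → ikkunguth.
aspect = perfective: zero marking, form stays ikkunguth.
Attach number dual -le → ikkunguthle.
Attach person 3rd person bath- → bathikkunguthle.
Apply vowel harmony: bathikkunguthle → bathukkunguthla.
Apply epenthesis: bathukkunguthla → bathukakunguthala.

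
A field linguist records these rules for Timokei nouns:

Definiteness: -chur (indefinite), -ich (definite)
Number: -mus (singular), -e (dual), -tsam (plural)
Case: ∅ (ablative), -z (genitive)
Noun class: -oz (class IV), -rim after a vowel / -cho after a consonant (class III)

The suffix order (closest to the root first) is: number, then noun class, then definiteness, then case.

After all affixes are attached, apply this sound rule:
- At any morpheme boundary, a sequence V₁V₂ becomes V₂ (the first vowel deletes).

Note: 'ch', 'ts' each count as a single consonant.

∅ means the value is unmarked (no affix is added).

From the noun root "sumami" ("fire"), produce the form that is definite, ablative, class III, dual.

sumamerimich

Attach number dual -e → sumamie.
Attach noun class class III -rim (after vowel 'e') → sumamierim.
Attach definiteness definite -ich → sumamierimich.
case = ablative: zero marking, form stays sumamierimich.
Apply vowel deletion: sumamierimich → sumamerimich.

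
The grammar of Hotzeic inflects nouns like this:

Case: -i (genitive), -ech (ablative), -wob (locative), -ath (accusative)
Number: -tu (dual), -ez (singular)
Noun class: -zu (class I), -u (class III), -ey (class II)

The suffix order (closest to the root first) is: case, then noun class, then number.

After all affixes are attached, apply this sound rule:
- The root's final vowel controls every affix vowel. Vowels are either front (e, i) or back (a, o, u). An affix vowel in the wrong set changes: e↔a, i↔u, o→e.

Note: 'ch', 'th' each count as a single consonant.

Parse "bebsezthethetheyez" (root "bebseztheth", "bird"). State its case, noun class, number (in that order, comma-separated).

Segment: bebseztheth-ath-ey-ez.
case: -ath → accusative.
noun class: -ey → class II.
number: -ez → singular.

accusative, class II, singular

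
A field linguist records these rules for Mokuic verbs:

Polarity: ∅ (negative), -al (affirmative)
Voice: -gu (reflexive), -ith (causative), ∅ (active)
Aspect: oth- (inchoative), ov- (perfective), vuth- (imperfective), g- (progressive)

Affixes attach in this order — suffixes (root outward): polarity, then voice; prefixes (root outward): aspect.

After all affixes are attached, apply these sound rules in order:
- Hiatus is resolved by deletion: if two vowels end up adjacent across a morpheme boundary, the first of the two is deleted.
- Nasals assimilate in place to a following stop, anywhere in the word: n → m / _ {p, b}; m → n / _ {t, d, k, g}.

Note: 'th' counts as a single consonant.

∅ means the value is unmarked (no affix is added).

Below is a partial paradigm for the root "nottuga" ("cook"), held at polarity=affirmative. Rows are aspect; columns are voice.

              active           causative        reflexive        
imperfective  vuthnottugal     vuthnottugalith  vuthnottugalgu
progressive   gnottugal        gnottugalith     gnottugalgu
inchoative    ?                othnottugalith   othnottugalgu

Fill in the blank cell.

othnottugal

Attach polarity affirmative -al → nottugaal.
Attach aspect inchoative oth- → othnottugaal.
voice = active: zero marking, form stays othnottugaal.
Apply vowel deletion: othnottugaal → othnottugal.
Nasal assimilation: no change.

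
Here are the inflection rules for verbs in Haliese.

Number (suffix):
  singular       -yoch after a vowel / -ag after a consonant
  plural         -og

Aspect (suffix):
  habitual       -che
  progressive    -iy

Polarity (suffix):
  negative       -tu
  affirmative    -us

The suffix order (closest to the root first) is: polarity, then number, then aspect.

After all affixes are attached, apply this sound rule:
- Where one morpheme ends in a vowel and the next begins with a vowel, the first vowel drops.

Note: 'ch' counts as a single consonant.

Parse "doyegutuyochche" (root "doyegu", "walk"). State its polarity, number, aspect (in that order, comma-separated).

Segment: doyegu-tu-yoch-che.
polarity: -tu → negative.
number: -yoch/ag → singular.
aspect: -che → habitual.

negative, singular, habitual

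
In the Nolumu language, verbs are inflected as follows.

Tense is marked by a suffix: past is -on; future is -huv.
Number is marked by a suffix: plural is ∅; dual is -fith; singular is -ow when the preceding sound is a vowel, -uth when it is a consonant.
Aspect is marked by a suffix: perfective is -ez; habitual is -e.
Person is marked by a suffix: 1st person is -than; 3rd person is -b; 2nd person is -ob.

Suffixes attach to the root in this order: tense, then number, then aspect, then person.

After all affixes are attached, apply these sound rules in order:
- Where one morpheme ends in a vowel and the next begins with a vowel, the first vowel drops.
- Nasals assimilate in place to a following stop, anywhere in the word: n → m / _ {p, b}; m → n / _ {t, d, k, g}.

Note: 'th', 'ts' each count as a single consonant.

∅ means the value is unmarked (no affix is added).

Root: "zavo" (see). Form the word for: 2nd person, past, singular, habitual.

zavonuthob

Attach tense past -on → zavoon.
Attach number singular -uth (after consonant 'n') → zavoonuth.
Attach aspect habitual -e → zavoonuthe.
Attach person 2nd person -ob → zavoonutheob.
Apply vowel deletion: zavoonutheob → zavonuthob.
Nasal assimilation: no change.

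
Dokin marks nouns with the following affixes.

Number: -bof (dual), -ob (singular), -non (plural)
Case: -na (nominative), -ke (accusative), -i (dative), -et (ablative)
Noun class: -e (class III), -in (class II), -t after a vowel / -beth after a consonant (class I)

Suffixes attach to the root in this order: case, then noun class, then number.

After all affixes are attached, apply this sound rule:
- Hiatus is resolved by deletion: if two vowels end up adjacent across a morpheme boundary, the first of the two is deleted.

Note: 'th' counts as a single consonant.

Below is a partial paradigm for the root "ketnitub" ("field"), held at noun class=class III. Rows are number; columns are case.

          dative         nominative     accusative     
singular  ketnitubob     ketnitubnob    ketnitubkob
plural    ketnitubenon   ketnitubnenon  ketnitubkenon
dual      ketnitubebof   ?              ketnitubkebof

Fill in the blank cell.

Attach case nominative -na → ketnitubna.
Attach noun class class III -e → ketnitubnae.
Attach number dual -bof → ketnitubnaebof.
Apply vowel deletion: ketnitubnaebof → ketnitubnebof.

ketnitubnebof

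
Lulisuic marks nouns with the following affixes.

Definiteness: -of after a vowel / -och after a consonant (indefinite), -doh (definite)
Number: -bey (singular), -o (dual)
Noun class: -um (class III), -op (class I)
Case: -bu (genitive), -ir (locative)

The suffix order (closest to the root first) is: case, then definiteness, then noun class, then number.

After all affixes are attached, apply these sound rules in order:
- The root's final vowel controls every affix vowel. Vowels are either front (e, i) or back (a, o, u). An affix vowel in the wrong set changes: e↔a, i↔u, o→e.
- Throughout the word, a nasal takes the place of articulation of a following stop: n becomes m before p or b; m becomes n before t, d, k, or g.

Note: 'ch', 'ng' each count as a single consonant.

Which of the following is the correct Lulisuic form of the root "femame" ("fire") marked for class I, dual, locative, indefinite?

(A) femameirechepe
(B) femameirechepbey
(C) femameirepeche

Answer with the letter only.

A

Attach case locative -ir → femameir.
Attach definiteness indefinite -och (after consonant 'r') → femameiroch.
Attach noun class class I -op → femameirochop.
Attach number dual -o → femameirochopo.
Apply vowel harmony: femameirochopo → femameirechepe.
Nasal assimilation: no change.
So the correct form is femameirechepe, option (A).
(B) femameirechepbey is wrong: it uses singular instead of dual for number.
(C) femameirepeche is wrong: it has the affixes in the wrong order.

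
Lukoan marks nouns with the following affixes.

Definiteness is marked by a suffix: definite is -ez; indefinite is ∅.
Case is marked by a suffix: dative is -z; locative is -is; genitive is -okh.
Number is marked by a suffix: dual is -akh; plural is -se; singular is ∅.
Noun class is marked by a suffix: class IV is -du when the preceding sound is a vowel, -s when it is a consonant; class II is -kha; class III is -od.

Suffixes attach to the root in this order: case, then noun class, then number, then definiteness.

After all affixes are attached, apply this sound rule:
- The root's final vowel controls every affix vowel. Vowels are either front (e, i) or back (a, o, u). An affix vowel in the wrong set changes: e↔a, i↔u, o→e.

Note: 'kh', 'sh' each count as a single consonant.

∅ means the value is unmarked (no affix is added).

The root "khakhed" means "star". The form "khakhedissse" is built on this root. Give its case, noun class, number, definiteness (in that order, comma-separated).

Segment: khakhed-is-s-se.
case: -is → locative.
noun class: -du/s → class IV.
number: -se → plural.
definiteness: ∅ → indefinite.

locative, class IV, plural, indefinite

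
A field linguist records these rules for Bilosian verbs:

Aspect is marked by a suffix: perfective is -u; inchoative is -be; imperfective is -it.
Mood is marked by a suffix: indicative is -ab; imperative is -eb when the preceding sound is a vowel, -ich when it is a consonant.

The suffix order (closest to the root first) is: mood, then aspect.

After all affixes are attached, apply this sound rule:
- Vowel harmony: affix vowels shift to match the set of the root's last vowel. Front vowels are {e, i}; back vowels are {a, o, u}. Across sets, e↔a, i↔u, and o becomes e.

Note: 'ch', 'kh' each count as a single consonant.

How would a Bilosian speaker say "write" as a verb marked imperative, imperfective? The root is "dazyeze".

Attach mood imperative -eb (after vowel 'e') → dazyezeeb.
Attach aspect imperfective -it → dazyezeebit.
Vowel harmony: no change.

dazyezeebit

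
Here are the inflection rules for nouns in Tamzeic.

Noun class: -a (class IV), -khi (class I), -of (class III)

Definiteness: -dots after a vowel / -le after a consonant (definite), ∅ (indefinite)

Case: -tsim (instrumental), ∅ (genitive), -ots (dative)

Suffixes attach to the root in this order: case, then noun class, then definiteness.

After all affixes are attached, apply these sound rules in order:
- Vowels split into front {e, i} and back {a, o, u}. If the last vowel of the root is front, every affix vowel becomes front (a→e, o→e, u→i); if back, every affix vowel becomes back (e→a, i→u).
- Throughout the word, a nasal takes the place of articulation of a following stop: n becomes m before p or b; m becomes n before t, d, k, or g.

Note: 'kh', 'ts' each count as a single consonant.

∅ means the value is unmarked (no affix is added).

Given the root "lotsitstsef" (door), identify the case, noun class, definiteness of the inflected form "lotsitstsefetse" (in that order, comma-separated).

Segment: lotsitstsef-ots-a.
case: -ots → dative.
noun class: -a → class IV.
definiteness: ∅ → indefinite.

dative, class IV, indefinite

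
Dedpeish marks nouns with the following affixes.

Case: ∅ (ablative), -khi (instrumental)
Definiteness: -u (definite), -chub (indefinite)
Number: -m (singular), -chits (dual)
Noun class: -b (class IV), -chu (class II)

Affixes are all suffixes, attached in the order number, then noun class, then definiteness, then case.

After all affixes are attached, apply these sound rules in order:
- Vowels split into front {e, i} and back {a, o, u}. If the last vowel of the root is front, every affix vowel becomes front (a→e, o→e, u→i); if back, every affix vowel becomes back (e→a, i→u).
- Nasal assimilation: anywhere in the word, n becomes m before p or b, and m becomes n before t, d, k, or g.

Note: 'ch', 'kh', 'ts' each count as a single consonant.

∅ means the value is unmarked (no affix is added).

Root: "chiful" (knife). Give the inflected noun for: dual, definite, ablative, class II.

Attach number dual -chits → chifulchits.
Attach noun class class II -chu → chifulchitschu.
Attach definiteness definite -u → chifulchitschuu.
case = ablative: zero marking, form stays chifulchitschuu.
Apply vowel harmony: chifulchitschuu → chifulchutschuu.
Nasal assimilation: no change.

chifulchutschuu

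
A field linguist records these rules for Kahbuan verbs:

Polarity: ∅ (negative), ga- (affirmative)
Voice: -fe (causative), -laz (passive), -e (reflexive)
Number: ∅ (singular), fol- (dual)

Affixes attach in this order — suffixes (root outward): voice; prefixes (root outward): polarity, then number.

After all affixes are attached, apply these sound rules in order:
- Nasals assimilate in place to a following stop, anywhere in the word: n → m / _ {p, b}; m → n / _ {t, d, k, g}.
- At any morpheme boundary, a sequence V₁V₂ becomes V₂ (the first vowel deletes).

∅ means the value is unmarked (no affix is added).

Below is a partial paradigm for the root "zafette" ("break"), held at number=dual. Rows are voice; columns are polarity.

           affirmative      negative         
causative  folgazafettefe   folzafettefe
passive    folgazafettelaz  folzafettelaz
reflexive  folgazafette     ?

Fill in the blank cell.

folzafette

Attach voice reflexive -e → zafettee.
polarity = negative: zero marking, form stays zafettee.
Attach number dual fol- → folzafettee.
Nasal assimilation: no change.
Apply vowel deletion: folzafettee → folzafette.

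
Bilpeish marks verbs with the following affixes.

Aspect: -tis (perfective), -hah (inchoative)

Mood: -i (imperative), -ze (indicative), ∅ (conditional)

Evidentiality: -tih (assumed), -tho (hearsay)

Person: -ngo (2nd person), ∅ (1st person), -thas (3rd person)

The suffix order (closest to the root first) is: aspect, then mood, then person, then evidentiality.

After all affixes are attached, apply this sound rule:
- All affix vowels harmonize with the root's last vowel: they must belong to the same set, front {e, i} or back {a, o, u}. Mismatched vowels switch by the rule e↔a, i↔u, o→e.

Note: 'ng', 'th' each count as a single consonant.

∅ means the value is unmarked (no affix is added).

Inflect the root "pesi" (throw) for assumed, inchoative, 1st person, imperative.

Attach aspect inchoative -hah → pesihah.
Attach mood imperative -i → pesihahi.
person = 1st person: zero marking, form stays pesihahi.
Attach evidentiality assumed -tih → pesihahitih.
Apply vowel harmony: pesihahitih → pesihehitih.

pesihehitih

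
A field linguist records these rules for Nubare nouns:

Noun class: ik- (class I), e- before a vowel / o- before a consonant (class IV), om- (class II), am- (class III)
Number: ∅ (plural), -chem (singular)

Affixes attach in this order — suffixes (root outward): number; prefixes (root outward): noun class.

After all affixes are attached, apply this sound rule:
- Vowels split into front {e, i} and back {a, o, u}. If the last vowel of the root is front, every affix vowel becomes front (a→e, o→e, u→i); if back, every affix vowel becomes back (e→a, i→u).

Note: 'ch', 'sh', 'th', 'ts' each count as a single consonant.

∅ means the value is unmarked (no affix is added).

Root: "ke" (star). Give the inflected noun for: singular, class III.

Attach noun class class III am- → amke.
Attach number singular -chem → amkechem.
Apply vowel harmony: amkechem → emkechem.

emkechem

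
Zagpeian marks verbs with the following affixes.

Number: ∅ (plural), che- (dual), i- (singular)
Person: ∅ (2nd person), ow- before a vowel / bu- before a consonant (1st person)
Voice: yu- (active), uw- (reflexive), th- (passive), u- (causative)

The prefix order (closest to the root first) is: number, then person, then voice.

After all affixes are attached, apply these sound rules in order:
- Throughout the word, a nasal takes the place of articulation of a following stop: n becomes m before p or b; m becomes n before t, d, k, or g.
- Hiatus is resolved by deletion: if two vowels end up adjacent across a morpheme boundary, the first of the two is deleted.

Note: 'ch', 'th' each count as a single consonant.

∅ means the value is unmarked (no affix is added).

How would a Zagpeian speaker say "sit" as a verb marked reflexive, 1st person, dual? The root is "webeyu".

Attach number dual che- → chewebeyu.
Attach person 1st person bu- (before consonant 'ch') → buchewebeyu.
Attach voice reflexive uw- → uwbuchewebeyu.
Nasal assimilation: no change.
Vowel deletion: no change.

uwbuchewebeyu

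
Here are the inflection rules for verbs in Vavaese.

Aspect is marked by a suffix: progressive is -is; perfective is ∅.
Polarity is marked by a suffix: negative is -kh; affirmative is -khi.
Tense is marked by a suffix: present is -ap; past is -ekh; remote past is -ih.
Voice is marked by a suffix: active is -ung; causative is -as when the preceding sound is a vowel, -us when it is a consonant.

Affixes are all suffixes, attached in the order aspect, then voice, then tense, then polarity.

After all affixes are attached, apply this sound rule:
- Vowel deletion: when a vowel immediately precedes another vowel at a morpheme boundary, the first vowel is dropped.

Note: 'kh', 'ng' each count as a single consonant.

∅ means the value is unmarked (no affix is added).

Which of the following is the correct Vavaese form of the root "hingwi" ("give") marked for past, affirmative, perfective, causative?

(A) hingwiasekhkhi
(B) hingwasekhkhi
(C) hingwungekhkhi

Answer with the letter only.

B

aspect = perfective: zero marking, form stays hingwi.
Attach voice causative -as (after vowel 'i') → hingwias.
Attach tense past -ekh → hingwiasekh.
Attach polarity affirmative -khi → hingwiasekhkhi.
Apply vowel deletion: hingwiasekhkhi → hingwasekhkhi.
So the correct form is hingwasekhkhi, option (B).
(A) hingwiasekhkhi is wrong: it fails to apply the sound rule(s).
(C) hingwungekhkhi is wrong: it uses active instead of causative for voice.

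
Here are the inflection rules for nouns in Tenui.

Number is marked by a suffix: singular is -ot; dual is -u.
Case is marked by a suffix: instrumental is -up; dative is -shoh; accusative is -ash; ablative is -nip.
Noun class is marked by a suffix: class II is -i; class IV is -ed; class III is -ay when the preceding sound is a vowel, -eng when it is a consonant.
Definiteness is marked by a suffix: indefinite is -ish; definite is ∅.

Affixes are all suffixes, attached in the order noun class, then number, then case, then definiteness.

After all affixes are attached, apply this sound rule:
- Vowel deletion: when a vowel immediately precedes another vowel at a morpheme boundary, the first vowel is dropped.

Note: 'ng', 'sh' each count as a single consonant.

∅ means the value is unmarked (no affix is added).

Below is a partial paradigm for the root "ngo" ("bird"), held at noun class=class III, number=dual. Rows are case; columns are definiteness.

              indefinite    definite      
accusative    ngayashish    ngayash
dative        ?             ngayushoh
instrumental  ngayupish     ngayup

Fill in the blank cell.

Attach noun class class III -ay (after vowel 'o') → ngoay.
Attach number dual -u → ngoayu.
Attach case dative -shoh → ngoayushoh.
Attach definiteness indefinite -ish → ngoayushohish.
Apply vowel deletion: ngoayushohish → ngayushohish.

ngayushohish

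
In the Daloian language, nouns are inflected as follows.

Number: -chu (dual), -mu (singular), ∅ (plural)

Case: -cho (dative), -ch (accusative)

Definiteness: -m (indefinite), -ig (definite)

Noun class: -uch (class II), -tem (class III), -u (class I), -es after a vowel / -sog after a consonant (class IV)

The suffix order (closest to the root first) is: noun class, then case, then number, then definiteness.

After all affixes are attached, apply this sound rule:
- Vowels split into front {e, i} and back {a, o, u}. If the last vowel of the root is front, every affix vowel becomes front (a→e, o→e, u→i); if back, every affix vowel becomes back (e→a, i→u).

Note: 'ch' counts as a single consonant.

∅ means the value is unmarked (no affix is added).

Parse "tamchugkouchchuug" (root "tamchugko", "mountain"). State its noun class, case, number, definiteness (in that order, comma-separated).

class I, accusative, dual, definite

Segment: tamchugko-u-ch-chu-ig.
noun class: -u → class I.
case: -ch → accusative.
number: -chu → dual.
definiteness: -ig → definite.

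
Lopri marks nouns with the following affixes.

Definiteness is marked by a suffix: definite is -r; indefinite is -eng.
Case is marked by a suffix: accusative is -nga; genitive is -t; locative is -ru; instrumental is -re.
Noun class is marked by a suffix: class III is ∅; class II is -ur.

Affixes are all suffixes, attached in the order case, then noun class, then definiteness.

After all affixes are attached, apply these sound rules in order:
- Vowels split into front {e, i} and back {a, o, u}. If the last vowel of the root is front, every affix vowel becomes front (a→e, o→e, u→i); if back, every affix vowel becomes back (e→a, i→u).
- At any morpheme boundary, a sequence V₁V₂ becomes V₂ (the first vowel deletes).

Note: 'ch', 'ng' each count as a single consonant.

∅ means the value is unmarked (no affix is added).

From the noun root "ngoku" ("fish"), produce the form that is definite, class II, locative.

Attach case locative -ru → ngokuru.
Attach noun class class II -ur → ngokuruur.
Attach definiteness definite -r → ngokuruurr.
Vowel harmony: no change.
Apply vowel deletion: ngokuruurr → ngokururr.

ngokururr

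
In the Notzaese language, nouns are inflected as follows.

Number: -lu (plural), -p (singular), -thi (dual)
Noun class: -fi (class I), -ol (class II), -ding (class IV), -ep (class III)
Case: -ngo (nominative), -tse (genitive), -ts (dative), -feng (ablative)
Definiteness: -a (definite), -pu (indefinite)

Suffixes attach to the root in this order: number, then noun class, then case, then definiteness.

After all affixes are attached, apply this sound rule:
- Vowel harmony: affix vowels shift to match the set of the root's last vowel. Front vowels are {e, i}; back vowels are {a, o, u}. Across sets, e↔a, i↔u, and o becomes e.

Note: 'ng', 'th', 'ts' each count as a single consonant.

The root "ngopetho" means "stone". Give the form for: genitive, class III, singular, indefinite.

ngopethopaptsapu

Attach number singular -p → ngopethop.
Attach noun class class III -ep → ngopethopep.
Attach case genitive -tse → ngopethopeptse.
Attach definiteness indefinite -pu → ngopethopeptsepu.
Apply vowel harmony: ngopethopeptsepu → ngopethopaptsapu.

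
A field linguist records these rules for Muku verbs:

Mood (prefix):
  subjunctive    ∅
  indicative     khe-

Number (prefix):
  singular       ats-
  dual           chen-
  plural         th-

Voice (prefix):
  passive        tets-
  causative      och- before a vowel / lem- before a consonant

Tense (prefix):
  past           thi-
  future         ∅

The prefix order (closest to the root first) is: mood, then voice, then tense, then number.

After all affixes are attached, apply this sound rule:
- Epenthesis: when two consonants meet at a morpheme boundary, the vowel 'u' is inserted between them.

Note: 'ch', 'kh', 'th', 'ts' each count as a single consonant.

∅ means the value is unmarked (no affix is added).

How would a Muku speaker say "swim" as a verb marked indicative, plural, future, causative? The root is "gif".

thulemukhegif

Attach mood indicative khe- → khegif.
Attach voice causative lem- (before consonant 'kh') → lemkhegif.
tense = future: zero marking, form stays lemkhegif.
Attach number plural th- → thlemkhegif.
Apply epenthesis: thlemkhegif → thulemukhegif.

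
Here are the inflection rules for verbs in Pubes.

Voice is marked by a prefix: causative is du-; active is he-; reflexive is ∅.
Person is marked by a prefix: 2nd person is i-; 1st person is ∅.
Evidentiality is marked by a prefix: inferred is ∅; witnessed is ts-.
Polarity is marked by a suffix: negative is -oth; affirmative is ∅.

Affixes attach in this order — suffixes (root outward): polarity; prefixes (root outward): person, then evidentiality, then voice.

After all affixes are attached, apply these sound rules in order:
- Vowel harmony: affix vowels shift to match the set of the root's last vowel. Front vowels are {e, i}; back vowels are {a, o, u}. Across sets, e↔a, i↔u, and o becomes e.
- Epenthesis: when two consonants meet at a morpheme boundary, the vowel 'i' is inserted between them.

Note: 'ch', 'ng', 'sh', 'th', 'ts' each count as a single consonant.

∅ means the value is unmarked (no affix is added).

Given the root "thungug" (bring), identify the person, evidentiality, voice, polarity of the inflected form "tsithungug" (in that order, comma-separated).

1st person, witnessed, reflexive, affirmative

Segment: ts-thungug.
person: ∅ → 1st person.
evidentiality: ts- → witnessed.
voice: ∅ → reflexive.
polarity: ∅ → affirmative.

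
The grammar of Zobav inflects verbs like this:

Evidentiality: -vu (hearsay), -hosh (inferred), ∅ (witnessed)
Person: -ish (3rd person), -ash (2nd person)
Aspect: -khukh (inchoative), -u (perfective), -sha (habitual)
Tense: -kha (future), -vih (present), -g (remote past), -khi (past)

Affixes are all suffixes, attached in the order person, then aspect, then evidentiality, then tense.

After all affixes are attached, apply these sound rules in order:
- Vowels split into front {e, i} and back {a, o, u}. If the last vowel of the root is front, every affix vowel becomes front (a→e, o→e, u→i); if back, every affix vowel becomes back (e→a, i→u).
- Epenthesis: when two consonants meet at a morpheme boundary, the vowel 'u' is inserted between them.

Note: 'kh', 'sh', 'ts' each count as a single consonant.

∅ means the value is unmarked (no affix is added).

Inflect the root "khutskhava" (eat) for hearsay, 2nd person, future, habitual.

Attach person 2nd person -ash → khutskhavaash.
Attach aspect habitual -sha → khutskhavaashsha.
Attach evidentiality hearsay -vu → khutskhavaashshavu.
Attach tense future -kha → khutskhavaashshavukha.
Vowel harmony: no change.
Apply epenthesis: khutskhavaashshavukha → khutskhavaashushavukha.

khutskhavaashushavukha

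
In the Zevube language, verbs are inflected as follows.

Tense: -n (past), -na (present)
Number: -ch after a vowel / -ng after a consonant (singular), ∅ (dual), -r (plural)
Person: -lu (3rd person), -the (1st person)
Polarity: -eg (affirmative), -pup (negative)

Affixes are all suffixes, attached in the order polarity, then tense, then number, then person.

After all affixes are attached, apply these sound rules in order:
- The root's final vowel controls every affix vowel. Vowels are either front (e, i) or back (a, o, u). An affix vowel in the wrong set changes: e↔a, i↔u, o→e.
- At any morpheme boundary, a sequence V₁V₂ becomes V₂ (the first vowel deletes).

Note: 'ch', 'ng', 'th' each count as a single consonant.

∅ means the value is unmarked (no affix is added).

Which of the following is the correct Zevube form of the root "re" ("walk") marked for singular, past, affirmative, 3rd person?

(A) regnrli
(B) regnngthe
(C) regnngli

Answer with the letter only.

Attach polarity affirmative -eg → reeg.
Attach tense past -n → reegn.
Attach number singular -ng (after consonant 'n') → reegnng.
Attach person 3rd person -lu → reegnnglu.
Apply vowel harmony: reegnnglu → reegnngli.
Apply vowel deletion: reegnngli → regnngli.
So the correct form is regnngli, option (C).
(A) regnrli is wrong: it uses plural instead of singular for number.
(B) regnngthe is wrong: it uses 1st person instead of 3rd person for person.

C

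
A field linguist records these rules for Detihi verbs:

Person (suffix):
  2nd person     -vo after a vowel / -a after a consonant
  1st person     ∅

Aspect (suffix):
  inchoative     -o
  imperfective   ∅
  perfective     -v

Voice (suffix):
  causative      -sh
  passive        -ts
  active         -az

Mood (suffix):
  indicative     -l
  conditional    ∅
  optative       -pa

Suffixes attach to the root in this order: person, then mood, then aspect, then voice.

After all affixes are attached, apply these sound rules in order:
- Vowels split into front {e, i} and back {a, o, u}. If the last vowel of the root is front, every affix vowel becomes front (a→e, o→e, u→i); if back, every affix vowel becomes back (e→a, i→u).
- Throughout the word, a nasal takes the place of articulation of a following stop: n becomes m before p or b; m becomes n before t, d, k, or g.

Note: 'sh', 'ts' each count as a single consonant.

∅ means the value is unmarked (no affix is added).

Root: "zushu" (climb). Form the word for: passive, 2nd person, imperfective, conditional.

Attach person 2nd person -vo (after vowel 'u') → zushuvo.
mood = conditional: zero marking, form stays zushuvo.
aspect = imperfective: zero marking, form stays zushuvo.
Attach voice passive -ts → zushuvots.
Vowel harmony: no change.
Nasal assimilation: no change.

zushuvots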